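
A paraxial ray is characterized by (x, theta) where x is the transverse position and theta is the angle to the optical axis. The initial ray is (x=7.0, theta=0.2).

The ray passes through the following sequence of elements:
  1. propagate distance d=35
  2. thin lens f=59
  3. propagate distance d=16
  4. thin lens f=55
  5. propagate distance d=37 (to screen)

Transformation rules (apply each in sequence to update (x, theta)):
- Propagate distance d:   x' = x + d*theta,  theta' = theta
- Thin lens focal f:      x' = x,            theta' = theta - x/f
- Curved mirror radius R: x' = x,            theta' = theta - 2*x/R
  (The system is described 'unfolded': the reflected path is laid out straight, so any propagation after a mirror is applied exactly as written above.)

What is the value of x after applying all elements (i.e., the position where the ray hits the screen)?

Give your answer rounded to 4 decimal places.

Answer: 3.0069

Derivation:
Initial: x=7.0000 theta=0.2000
After 1 (propagate distance d=35): x=14.0000 theta=0.2000
After 2 (thin lens f=59): x=14.0000 theta=-11/295 (≈-0.0373)
After 3 (propagate distance d=16): x=3954/295 (≈13.4034) theta=-11/295 (≈-0.0373)
After 4 (thin lens f=55): x=3954/295 (≈13.4034) theta=-4559/16225 (≈-0.2810)
After 5 (propagate distance d=37 (to screen)): x=48787/16225 (≈3.0069) theta=-4559/16225 (≈-0.2810)
Rounded to 4 decimal places: x = 3.0069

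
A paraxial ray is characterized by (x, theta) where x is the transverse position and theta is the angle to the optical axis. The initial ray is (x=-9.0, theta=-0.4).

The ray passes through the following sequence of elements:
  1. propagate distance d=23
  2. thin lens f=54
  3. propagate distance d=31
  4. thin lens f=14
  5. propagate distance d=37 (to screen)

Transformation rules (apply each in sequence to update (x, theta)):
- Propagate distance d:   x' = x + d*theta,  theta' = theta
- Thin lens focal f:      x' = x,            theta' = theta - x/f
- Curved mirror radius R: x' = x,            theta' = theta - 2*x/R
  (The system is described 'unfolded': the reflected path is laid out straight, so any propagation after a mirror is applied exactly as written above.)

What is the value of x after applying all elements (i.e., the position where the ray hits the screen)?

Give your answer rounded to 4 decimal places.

Answer: 30.7770

Derivation:
Initial: x=-9.0000 theta=-0.4000
After 1 (propagate distance d=23): x=-18.2000 theta=-0.4000
After 2 (thin lens f=54): x=-18.2000 theta=-17/270 (≈-0.0630)
After 3 (propagate distance d=31): x=-5441/270 (≈-20.1519) theta=-17/270 (≈-0.0630)
After 4 (thin lens f=14): x=-5441/270 (≈-20.1519) theta=5203/3780 (≈1.3765)
After 5 (propagate distance d=37 (to screen)): x=38779/1260 (≈30.7770) theta=5203/3780 (≈1.3765)
Rounded to 4 decimal places: x = 30.7770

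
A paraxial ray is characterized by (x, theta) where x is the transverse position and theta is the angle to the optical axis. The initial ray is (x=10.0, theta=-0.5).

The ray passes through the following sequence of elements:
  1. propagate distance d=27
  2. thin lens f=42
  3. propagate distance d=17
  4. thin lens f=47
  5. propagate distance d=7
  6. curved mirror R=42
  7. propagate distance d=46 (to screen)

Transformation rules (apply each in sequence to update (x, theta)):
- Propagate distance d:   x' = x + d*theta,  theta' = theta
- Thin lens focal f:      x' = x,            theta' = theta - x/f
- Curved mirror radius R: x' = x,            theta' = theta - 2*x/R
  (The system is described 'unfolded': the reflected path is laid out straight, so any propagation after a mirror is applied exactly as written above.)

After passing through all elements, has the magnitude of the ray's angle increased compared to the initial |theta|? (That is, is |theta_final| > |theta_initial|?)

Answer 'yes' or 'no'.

Answer: no

Derivation:
Initial: x=10.0000 theta=-0.5000
After 1 (propagate distance d=27): x=-3.5000 theta=-0.5000
After 2 (thin lens f=42): x=-3.5000 theta=-5/12 (≈-0.4167)
After 3 (propagate distance d=17): x=-127/12 (≈-10.5833) theta=-5/12 (≈-0.4167)
After 4 (thin lens f=47): x=-127/12 (≈-10.5833) theta=-9/47 (≈-0.1915)
After 5 (propagate distance d=7): x=-6725/564 (≈-11.9238) theta=-9/47 (≈-0.1915)
After 6 (curved mirror R=42): x=-6725/564 (≈-11.9238) theta=4457/11844 (≈0.3763)
After 7 (propagate distance d=46 (to screen)): x=63797/11844 (≈5.3864) theta=4457/11844 (≈0.3763)
|theta_initial|=0.5000 |theta_final|=4457/11844 (≈0.3763) -> not increased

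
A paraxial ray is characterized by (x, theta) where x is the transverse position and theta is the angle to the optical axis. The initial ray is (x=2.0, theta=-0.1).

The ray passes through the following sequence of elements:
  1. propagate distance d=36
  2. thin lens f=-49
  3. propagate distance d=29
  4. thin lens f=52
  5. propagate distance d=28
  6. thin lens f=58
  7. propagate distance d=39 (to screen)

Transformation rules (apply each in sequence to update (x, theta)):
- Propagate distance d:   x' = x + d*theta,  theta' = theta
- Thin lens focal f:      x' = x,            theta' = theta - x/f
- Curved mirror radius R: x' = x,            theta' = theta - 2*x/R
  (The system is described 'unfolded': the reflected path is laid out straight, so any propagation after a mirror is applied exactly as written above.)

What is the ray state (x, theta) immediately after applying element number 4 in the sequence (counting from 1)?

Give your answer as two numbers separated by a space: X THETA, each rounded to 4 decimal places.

Answer: -5.4469 -0.0279

Derivation:
Initial: x=2.0000 theta=-0.1000
After 1 (propagate distance d=36): x=-1.6000 theta=-0.1000
After 2 (thin lens f=-49): x=-1.6000 theta=-13/98 (≈-0.1327)
After 3 (propagate distance d=29): x=-2669/490 (≈-5.4469) theta=-13/98 (≈-0.1327)
After 4 (thin lens f=52): x=-2669/490 (≈-5.4469) theta=-711/25480 (≈-0.0279)
Rounded to 4 decimal places: x = -5.4469, theta = -0.0279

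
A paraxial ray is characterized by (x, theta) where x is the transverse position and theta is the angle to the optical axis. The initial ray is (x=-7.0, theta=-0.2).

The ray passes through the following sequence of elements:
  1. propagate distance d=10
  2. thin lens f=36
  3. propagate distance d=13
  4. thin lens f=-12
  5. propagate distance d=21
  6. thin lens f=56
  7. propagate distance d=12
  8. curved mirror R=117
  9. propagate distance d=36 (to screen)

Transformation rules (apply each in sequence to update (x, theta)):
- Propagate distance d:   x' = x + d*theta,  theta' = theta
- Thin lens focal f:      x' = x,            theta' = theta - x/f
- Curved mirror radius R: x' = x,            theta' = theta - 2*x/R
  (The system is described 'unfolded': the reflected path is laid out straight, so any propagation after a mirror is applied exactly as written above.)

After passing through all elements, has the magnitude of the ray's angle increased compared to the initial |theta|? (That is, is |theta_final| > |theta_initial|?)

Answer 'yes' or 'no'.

Answer: no

Derivation:
Initial: x=-7.0000 theta=-0.2000
After 1 (propagate distance d=10): x=-9.0000 theta=-0.2000
After 2 (thin lens f=36): x=-9.0000 theta=0.0500
After 3 (propagate distance d=13): x=-8.3500 theta=0.0500
After 4 (thin lens f=-12): x=-8.3500 theta=-31/48 (≈-0.6458)
After 5 (propagate distance d=21): x=-21.9125 theta=-31/48 (≈-0.6458)
After 6 (thin lens f=56): x=-21.9125 theta=-3421/13440 (≈-0.2545)
After 7 (propagate distance d=12): x=-27963/1120 (≈-24.9670) theta=-3421/13440 (≈-0.2545)
After 8 (curved mirror R=117): x=-27963/1120 (≈-24.9670) theta=463/2688 (≈0.1722)
After 9 (propagate distance d=36 (to screen)): x=-10509/560 (≈-18.7661) theta=463/2688 (≈0.1722)
|theta_initial|=0.2000 |theta_final|=463/2688 (≈0.1722) -> not increased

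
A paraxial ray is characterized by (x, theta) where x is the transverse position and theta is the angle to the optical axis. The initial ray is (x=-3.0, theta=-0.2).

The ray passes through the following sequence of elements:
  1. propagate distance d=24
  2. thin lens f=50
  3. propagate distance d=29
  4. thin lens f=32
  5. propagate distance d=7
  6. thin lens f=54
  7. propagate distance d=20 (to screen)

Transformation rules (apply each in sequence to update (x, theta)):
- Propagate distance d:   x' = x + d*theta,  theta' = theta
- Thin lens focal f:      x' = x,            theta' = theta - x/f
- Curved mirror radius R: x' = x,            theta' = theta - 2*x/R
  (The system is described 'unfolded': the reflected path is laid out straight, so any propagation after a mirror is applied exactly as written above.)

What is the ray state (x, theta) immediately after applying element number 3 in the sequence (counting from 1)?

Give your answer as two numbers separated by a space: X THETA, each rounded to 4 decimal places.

Initial: x=-3.0000 theta=-0.2000
After 1 (propagate distance d=24): x=-7.8000 theta=-0.2000
After 2 (thin lens f=50): x=-7.8000 theta=-0.0440
After 3 (propagate distance d=29): x=-9.0760 theta=-0.0440
Rounded to 4 decimal places: x = -9.0760, theta = -0.0440

Answer: -9.0760 -0.0440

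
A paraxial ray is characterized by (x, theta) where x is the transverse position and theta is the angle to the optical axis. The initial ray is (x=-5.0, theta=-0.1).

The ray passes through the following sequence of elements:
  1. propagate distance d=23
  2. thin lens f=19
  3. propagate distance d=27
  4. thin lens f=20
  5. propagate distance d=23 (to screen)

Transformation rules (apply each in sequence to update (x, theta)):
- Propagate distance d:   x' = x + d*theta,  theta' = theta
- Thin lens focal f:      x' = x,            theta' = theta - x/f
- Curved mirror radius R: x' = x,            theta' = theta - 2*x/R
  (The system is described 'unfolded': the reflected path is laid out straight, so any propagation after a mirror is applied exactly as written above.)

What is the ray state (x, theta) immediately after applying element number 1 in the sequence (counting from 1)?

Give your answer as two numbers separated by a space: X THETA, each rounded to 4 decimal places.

Answer: -7.3000 -0.1000

Derivation:
Initial: x=-5.0000 theta=-0.1000
After 1 (propagate distance d=23): x=-7.3000 theta=-0.1000
Rounded to 4 decimal places: x = -7.3000, theta = -0.1000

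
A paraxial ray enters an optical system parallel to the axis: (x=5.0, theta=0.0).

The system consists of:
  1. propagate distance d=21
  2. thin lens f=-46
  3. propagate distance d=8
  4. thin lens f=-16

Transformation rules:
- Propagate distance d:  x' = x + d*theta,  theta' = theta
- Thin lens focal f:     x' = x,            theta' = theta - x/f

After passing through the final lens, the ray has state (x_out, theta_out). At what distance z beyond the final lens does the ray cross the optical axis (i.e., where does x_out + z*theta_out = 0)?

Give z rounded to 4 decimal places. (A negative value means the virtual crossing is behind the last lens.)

Initial: x=5.0000 theta=0.0000
After 1 (propagate distance d=21): x=5.0000 theta=0.0000
After 2 (thin lens f=-46): x=5.0000 theta=5/46 (≈0.1087)
After 3 (propagate distance d=8): x=135/23 (≈5.8696) theta=5/46 (≈0.1087)
After 4 (thin lens f=-16): x=135/23 (≈5.8696) theta=175/368 (≈0.4755)
z_focus = -x_out/theta_out = -(135/23)/(175/368) = -432/35 ≈ -12.3429
Rounded to 4 decimal places: z = -12.3429

Answer: -12.3429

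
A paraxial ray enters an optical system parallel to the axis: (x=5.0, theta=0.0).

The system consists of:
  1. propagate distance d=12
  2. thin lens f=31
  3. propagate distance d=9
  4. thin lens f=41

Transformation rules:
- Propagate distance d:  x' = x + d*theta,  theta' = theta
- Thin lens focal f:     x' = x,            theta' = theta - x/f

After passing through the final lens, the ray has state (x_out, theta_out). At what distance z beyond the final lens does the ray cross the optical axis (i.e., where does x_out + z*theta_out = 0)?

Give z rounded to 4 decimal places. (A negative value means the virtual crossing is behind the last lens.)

Answer: 14.3175

Derivation:
Initial: x=5.0000 theta=0.0000
After 1 (propagate distance d=12): x=5.0000 theta=0.0000
After 2 (thin lens f=31): x=5.0000 theta=-5/31 (≈-0.1613)
After 3 (propagate distance d=9): x=110/31 (≈3.5484) theta=-5/31 (≈-0.1613)
After 4 (thin lens f=41): x=110/31 (≈3.5484) theta=-315/1271 (≈-0.2478)
z_focus = -x_out/theta_out = -(110/31)/(-315/1271) = 902/63 ≈ 14.3175
Rounded to 4 decimal places: z = 14.3175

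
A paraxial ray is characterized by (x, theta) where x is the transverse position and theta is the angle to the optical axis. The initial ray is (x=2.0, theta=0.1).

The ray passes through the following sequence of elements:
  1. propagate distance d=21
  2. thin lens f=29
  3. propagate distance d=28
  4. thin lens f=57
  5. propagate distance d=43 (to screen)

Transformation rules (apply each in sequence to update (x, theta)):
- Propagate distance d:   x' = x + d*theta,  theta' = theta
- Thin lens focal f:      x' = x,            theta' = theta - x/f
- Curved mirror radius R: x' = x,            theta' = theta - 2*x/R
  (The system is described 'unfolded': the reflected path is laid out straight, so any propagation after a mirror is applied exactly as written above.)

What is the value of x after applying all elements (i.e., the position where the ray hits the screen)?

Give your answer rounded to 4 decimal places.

Answer: -1.0569

Derivation:
Initial: x=2.0000 theta=0.1000
After 1 (propagate distance d=21): x=4.1000 theta=0.1000
After 2 (thin lens f=29): x=4.1000 theta=-6/145 (≈-0.0414)
After 3 (propagate distance d=28): x=853/290 (≈2.9414) theta=-6/145 (≈-0.0414)
After 4 (thin lens f=57): x=853/290 (≈2.9414) theta=-53/570 (≈-0.0930)
After 5 (propagate distance d=43 (to screen)): x=-1747/1653 (≈-1.0569) theta=-53/570 (≈-0.0930)
Rounded to 4 decimal places: x = -1.0569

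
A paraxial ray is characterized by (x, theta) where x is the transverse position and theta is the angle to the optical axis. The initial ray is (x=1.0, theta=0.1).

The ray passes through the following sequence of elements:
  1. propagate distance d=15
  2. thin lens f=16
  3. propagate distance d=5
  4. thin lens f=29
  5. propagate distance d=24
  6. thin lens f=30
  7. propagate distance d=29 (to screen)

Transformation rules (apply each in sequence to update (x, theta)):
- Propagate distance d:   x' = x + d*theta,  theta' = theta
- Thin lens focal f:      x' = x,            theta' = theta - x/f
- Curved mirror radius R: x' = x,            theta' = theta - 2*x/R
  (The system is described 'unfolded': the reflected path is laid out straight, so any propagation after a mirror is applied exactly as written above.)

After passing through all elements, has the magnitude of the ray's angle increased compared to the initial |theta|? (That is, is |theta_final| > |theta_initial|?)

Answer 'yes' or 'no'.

Initial: x=1.0000 theta=0.1000
After 1 (propagate distance d=15): x=2.5000 theta=0.1000
After 2 (thin lens f=16): x=2.5000 theta=-9/160 (≈-0.0563)
After 3 (propagate distance d=5): x=71/32 (≈2.2188) theta=-9/160 (≈-0.0563)
After 4 (thin lens f=29): x=71/32 (≈2.2188) theta=-77/580 (≈-0.1328)
After 5 (propagate distance d=24): x=-4489/4640 (≈-0.9675) theta=-77/580 (≈-0.1328)
After 6 (thin lens f=30): x=-4489/4640 (≈-0.9675) theta=-13991/139200 (≈-0.1005)
After 7 (propagate distance d=29 (to screen)): x=-540409/139200 (≈-3.8822) theta=-13991/139200 (≈-0.1005)
|theta_initial|=0.1000 |theta_final|=13991/139200 (≈0.1005) -> increased

Answer: yes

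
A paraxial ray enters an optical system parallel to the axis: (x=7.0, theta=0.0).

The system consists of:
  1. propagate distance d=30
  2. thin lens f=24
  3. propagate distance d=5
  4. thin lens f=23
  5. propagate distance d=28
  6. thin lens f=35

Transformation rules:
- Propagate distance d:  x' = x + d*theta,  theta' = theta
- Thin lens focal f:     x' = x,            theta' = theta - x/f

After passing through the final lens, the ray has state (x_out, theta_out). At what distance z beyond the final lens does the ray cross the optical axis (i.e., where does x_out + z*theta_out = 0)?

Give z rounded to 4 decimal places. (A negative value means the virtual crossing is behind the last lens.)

Initial: x=7.0000 theta=0.0000
After 1 (propagate distance d=30): x=7.0000 theta=0.0000
After 2 (thin lens f=24): x=7.0000 theta=-7/24 (≈-0.2917)
After 3 (propagate distance d=5): x=133/24 (≈5.5417) theta=-7/24 (≈-0.2917)
After 4 (thin lens f=23): x=133/24 (≈5.5417) theta=-49/92 (≈-0.5326)
After 5 (propagate distance d=28): x=-5173/552 (≈-9.3714) theta=-49/92 (≈-0.5326)
After 6 (thin lens f=35): x=-5173/552 (≈-9.3714) theta=-731/2760 (≈-0.2649)
z_focus = -x_out/theta_out = -(-5173/552)/(-731/2760) = -25865/731 ≈ -35.3830
Rounded to 4 decimal places: z = -35.3830

Answer: -35.3830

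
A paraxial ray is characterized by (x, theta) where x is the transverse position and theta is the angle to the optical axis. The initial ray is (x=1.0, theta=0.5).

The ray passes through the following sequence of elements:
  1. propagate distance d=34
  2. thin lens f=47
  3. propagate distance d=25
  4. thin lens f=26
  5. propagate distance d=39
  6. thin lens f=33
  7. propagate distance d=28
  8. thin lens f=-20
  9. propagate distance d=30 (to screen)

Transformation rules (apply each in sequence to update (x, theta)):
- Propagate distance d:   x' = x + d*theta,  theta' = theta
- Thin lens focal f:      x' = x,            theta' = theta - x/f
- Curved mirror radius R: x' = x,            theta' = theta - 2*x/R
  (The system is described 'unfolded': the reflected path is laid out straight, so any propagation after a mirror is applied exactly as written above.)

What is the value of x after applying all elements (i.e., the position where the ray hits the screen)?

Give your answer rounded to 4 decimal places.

Initial: x=1.0000 theta=0.5000
After 1 (propagate distance d=34): x=18.0000 theta=0.5000
After 2 (thin lens f=47): x=18.0000 theta=11/94 (≈0.1170)
After 3 (propagate distance d=25): x=1967/94 (≈20.9255) theta=11/94 (≈0.1170)
After 4 (thin lens f=26): x=1967/94 (≈20.9255) theta=-1681/2444 (≈-0.6878)
After 5 (propagate distance d=39): x=-1109/188 (≈-5.8989) theta=-1681/2444 (≈-0.6878)
After 6 (thin lens f=33): x=-1109/188 (≈-5.8989) theta=-10264/20163 (≈-0.5091)
After 7 (propagate distance d=28): x=-1625329/80652 (≈-20.1524) theta=-10264/20163 (≈-0.5091)
After 8 (thin lens f=-20): x=-1625329/80652 (≈-20.1524) theta=-815483/537680 (≈-1.5167)
After 9 (propagate distance d=30 (to screen)): x=-10590005/161304 (≈-65.6525) theta=-815483/537680 (≈-1.5167)
Rounded to 4 decimal places: x = -65.6525

Answer: -65.6525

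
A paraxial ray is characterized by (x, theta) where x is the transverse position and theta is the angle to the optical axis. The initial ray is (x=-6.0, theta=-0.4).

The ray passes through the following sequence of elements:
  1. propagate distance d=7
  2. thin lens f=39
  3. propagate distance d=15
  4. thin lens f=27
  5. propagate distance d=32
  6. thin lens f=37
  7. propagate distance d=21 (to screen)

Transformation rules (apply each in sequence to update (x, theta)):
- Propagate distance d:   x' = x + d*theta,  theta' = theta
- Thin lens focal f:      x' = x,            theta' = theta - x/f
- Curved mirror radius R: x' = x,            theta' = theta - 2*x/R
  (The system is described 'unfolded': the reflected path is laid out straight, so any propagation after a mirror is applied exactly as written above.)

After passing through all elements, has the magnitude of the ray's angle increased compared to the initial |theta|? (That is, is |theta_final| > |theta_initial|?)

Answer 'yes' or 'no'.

Initial: x=-6.0000 theta=-0.4000
After 1 (propagate distance d=7): x=-8.8000 theta=-0.4000
After 2 (thin lens f=39): x=-8.8000 theta=-34/195 (≈-0.1744)
After 3 (propagate distance d=15): x=-742/65 (≈-11.4154) theta=-34/195 (≈-0.1744)
After 4 (thin lens f=27): x=-742/65 (≈-11.4154) theta=436/1755 (≈0.2484)
After 5 (propagate distance d=32): x=-6082/1755 (≈-3.4655) theta=436/1755 (≈0.2484)
After 6 (thin lens f=37): x=-6082/1755 (≈-3.4655) theta=22214/64935 (≈0.3421)
After 7 (propagate distance d=21 (to screen)): x=48292/12987 (≈3.7185) theta=22214/64935 (≈0.3421)
|theta_initial|=0.4000 |theta_final|=22214/64935 (≈0.3421) -> not increased

Answer: no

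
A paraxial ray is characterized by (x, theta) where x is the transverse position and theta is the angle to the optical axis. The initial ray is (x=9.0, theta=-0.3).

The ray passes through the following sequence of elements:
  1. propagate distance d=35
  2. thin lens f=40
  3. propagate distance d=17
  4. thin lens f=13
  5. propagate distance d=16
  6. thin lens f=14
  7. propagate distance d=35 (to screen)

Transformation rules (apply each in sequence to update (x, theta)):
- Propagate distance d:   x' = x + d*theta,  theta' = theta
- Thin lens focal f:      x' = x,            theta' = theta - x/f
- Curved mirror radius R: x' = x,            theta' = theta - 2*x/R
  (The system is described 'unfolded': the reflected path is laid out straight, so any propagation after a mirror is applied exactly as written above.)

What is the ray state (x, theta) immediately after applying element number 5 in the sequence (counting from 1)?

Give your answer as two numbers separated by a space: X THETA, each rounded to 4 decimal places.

Answer: -2.8240 0.1962

Derivation:
Initial: x=9.0000 theta=-0.3000
After 1 (propagate distance d=35): x=-1.5000 theta=-0.3000
After 2 (thin lens f=40): x=-1.5000 theta=-0.2625
After 3 (propagate distance d=17): x=-5.9625 theta=-0.2625
After 4 (thin lens f=13): x=-5.9625 theta=51/260 (≈0.1962)
After 5 (propagate distance d=16): x=-2937/1040 (≈-2.8240) theta=51/260 (≈0.1962)
Rounded to 4 decimal places: x = -2.8240, theta = 0.1962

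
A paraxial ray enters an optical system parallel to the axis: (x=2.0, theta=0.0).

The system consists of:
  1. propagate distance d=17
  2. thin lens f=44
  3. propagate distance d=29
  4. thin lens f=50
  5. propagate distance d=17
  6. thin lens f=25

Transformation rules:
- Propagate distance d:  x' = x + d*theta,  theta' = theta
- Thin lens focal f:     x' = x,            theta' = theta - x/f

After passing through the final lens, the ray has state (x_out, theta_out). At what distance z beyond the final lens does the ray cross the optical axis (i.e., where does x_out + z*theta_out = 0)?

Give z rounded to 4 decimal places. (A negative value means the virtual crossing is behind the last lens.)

Answer: -6.9882

Derivation:
Initial: x=2.0000 theta=0.0000
After 1 (propagate distance d=17): x=2.0000 theta=0.0000
After 2 (thin lens f=44): x=2.0000 theta=-1/22 (≈-0.0455)
After 3 (propagate distance d=29): x=15/22 (≈0.6818) theta=-1/22 (≈-0.0455)
After 4 (thin lens f=50): x=15/22 (≈0.6818) theta=-13/220 (≈-0.0591)
After 5 (propagate distance d=17): x=-71/220 (≈-0.3227) theta=-13/220 (≈-0.0591)
After 6 (thin lens f=25): x=-71/220 (≈-0.3227) theta=-127/2750 (≈-0.0462)
z_focus = -x_out/theta_out = -(-71/220)/(-127/2750) = -1775/254 ≈ -6.9882
Rounded to 4 decimal places: z = -6.9882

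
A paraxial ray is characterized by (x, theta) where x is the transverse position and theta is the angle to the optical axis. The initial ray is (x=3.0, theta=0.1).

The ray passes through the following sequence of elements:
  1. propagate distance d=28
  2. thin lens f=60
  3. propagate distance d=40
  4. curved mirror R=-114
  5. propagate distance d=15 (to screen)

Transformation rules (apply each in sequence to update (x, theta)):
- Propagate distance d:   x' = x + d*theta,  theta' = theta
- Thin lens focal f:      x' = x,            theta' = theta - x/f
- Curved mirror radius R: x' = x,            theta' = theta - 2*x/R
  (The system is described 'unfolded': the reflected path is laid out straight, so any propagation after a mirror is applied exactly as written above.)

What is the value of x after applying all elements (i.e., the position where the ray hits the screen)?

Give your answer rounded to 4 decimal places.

Initial: x=3.0000 theta=0.1000
After 1 (propagate distance d=28): x=5.8000 theta=0.1000
After 2 (thin lens f=60): x=5.8000 theta=1/300 (≈0.0033)
After 3 (propagate distance d=40): x=89/15 (≈5.9333) theta=1/300 (≈0.0033)
After 4 (curved mirror R=-114): x=89/15 (≈5.9333) theta=1837/17100 (≈0.1074)
After 5 (propagate distance d=15 (to screen)): x=2867/380 (≈7.5447) theta=1837/17100 (≈0.1074)
Rounded to 4 decimal places: x = 7.5447

Answer: 7.5447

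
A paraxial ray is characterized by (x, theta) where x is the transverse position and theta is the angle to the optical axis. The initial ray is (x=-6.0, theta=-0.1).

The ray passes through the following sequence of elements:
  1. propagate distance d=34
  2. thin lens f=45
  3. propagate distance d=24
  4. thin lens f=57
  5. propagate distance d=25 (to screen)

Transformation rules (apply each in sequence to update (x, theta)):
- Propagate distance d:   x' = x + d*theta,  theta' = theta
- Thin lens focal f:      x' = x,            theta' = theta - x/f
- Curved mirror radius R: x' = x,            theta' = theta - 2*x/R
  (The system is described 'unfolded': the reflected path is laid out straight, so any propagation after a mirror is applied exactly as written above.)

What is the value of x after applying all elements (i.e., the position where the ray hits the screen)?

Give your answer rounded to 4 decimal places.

Answer: -1.0878

Derivation:
Initial: x=-6.0000 theta=-0.1000
After 1 (propagate distance d=34): x=-9.4000 theta=-0.1000
After 2 (thin lens f=45): x=-9.4000 theta=49/450 (≈0.1089)
After 3 (propagate distance d=24): x=-509/75 (≈-6.7867) theta=49/450 (≈0.1089)
After 4 (thin lens f=57): x=-509/75 (≈-6.7867) theta=1949/8550 (≈0.2280)
After 5 (propagate distance d=25 (to screen)): x=-9301/8550 (≈-1.0878) theta=1949/8550 (≈0.2280)
Rounded to 4 decimal places: x = -1.0878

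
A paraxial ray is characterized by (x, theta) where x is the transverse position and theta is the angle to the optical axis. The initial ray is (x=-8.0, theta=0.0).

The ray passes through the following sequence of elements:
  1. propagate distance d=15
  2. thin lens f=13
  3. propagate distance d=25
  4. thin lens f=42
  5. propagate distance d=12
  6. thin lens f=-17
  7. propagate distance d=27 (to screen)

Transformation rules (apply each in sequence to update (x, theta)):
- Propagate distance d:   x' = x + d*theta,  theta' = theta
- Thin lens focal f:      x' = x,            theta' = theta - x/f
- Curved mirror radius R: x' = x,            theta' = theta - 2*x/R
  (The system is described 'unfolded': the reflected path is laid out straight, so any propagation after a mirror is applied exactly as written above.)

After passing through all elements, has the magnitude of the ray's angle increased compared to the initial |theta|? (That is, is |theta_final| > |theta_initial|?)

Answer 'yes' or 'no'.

Answer: yes

Derivation:
Initial: x=-8.0000 theta=0.0000
After 1 (propagate distance d=15): x=-8.0000 theta=0.0000
After 2 (thin lens f=13): x=-8.0000 theta=8/13 (≈0.6154)
After 3 (propagate distance d=25): x=96/13 (≈7.3846) theta=8/13 (≈0.6154)
After 4 (thin lens f=42): x=96/13 (≈7.3846) theta=40/91 (≈0.4396)
After 5 (propagate distance d=12): x=1152/91 (≈12.6593) theta=40/91 (≈0.4396)
After 6 (thin lens f=-17): x=1152/91 (≈12.6593) theta=1832/1547 (≈1.1842)
After 7 (propagate distance d=27 (to screen)): x=9864/221 (≈44.6335) theta=1832/1547 (≈1.1842)
|theta_initial|=0.0000 |theta_final|=1832/1547 (≈1.1842) -> increased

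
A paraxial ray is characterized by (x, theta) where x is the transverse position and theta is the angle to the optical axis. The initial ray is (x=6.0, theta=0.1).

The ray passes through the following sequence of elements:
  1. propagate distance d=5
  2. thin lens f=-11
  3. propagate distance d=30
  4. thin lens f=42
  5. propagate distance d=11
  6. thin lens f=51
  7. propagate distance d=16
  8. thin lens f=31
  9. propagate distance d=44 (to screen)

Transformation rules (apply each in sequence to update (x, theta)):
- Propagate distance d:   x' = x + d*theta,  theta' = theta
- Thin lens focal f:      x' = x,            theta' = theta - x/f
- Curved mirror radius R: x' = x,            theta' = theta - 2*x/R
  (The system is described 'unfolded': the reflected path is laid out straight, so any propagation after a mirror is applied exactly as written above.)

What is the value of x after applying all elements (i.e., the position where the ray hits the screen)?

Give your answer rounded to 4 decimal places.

Answer: -30.2756

Derivation:
Initial: x=6.0000 theta=0.1000
After 1 (propagate distance d=5): x=6.5000 theta=0.1000
After 2 (thin lens f=-11): x=6.5000 theta=38/55 (≈0.6909)
After 3 (propagate distance d=30): x=599/22 (≈27.2273) theta=38/55 (≈0.6909)
After 4 (thin lens f=42): x=599/22 (≈27.2273) theta=197/4620 (≈0.0426)
After 5 (propagate distance d=11): x=127957/4620 (≈27.6963) theta=197/4620 (≈0.0426)
After 6 (thin lens f=51): x=127957/4620 (≈27.6963) theta=-11791/23562 (≈-0.5004)
After 7 (propagate distance d=16): x=4639247/235620 (≈19.6895) theta=-11791/23562 (≈-0.5004)
After 8 (thin lens f=31): x=4639247/235620 (≈19.6895) theta=-2764819/2434740 (≈-1.1356)
After 9 (propagate distance d=44 (to screen)): x=-13008203/429660 (≈-30.2756) theta=-2764819/2434740 (≈-1.1356)
Rounded to 4 decimal places: x = -30.2756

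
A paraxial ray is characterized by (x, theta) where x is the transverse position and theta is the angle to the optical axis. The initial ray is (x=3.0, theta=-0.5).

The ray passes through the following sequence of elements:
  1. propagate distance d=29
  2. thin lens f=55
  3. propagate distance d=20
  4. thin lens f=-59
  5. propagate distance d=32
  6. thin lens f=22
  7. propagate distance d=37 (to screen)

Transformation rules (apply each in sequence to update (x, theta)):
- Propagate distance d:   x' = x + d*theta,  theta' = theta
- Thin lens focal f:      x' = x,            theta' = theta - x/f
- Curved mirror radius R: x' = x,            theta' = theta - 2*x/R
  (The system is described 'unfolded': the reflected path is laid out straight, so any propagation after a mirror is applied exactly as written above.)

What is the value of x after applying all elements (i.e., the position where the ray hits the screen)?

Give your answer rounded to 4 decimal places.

Answer: 2.9350

Derivation:
Initial: x=3.0000 theta=-0.5000
After 1 (propagate distance d=29): x=-11.5000 theta=-0.5000
After 2 (thin lens f=55): x=-11.5000 theta=-16/55 (≈-0.2909)
After 3 (propagate distance d=20): x=-381/22 (≈-17.3182) theta=-16/55 (≈-0.2909)
After 4 (thin lens f=-59): x=-381/22 (≈-17.3182) theta=-3793/6490 (≈-0.5844)
After 5 (propagate distance d=32): x=-233771/6490 (≈-36.0202) theta=-3793/6490 (≈-0.5844)
After 6 (thin lens f=22): x=-233771/6490 (≈-36.0202) theta=30065/28556 (≈1.0528)
After 7 (propagate distance d=37 (to screen)): x=419063/142780 (≈2.9350) theta=30065/28556 (≈1.0528)
Rounded to 4 decimal places: x = 2.9350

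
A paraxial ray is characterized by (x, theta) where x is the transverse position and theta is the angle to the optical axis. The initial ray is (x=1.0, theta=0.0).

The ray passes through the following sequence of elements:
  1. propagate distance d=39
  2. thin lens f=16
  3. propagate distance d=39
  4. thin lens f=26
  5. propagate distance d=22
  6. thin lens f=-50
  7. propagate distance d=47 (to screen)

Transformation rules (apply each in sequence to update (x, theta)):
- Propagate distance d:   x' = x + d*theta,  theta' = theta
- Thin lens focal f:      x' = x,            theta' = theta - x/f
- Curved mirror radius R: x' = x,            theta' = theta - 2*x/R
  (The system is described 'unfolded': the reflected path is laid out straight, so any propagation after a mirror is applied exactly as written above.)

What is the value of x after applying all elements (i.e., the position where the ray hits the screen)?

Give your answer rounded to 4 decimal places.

Answer: -3.4355

Derivation:
Initial: x=1.0000 theta=0.0000
After 1 (propagate distance d=39): x=1.0000 theta=0.0000
After 2 (thin lens f=16): x=1.0000 theta=-0.0625
After 3 (propagate distance d=39): x=-1.4375 theta=-0.0625
After 4 (thin lens f=26): x=-1.4375 theta=-3/416 (≈-0.0072)
After 5 (propagate distance d=22): x=-83/52 (≈-1.5962) theta=-3/416 (≈-0.0072)
After 6 (thin lens f=-50): x=-83/52 (≈-1.5962) theta=-407/10400 (≈-0.0391)
After 7 (propagate distance d=47 (to screen)): x=-35729/10400 (≈-3.4355) theta=-407/10400 (≈-0.0391)
Rounded to 4 decimal places: x = -3.4355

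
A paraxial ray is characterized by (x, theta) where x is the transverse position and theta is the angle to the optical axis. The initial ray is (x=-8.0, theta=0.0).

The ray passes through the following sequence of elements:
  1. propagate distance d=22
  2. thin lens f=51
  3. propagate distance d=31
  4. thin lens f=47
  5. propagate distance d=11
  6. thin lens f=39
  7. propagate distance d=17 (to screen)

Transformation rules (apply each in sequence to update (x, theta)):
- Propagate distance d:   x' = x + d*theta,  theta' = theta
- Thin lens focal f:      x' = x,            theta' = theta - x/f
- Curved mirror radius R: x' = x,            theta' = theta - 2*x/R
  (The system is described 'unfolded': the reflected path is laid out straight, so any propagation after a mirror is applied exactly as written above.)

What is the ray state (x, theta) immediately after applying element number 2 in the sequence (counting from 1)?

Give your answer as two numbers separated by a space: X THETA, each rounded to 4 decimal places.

Answer: -8.0000 0.1569

Derivation:
Initial: x=-8.0000 theta=0.0000
After 1 (propagate distance d=22): x=-8.0000 theta=0.0000
After 2 (thin lens f=51): x=-8.0000 theta=8/51 (≈0.1569)
Rounded to 4 decimal places: x = -8.0000, theta = 0.1569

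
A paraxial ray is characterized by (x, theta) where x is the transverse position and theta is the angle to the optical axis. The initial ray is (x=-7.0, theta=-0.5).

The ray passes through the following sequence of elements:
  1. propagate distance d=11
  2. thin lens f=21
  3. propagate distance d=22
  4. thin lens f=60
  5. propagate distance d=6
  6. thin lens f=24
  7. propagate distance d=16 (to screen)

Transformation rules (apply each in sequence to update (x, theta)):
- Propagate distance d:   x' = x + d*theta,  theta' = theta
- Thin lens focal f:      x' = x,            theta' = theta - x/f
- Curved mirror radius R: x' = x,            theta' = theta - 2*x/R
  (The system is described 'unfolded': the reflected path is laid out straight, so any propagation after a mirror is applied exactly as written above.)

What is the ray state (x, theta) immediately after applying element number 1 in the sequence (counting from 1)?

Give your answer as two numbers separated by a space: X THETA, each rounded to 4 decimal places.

Answer: -12.5000 -0.5000

Derivation:
Initial: x=-7.0000 theta=-0.5000
After 1 (propagate distance d=11): x=-12.5000 theta=-0.5000
Rounded to 4 decimal places: x = -12.5000, theta = -0.5000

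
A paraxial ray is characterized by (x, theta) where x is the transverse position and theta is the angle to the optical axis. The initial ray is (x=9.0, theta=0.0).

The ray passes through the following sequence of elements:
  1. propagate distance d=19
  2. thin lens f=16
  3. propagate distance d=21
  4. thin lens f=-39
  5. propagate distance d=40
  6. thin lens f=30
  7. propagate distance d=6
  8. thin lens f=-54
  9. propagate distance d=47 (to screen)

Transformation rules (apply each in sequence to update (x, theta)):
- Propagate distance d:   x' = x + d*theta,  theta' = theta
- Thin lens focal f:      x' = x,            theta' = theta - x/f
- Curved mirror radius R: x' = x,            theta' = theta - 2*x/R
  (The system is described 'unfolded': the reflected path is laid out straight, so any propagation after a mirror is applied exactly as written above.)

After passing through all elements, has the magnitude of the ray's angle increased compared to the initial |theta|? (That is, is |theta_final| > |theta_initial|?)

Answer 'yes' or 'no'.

Answer: yes

Derivation:
Initial: x=9.0000 theta=0.0000
After 1 (propagate distance d=19): x=9.0000 theta=0.0000
After 2 (thin lens f=16): x=9.0000 theta=-0.5625
After 3 (propagate distance d=21): x=-2.8125 theta=-0.5625
After 4 (thin lens f=-39): x=-2.8125 theta=-33/52 (≈-0.6346)
After 5 (propagate distance d=40): x=-5865/208 (≈-28.1971) theta=-33/52 (≈-0.6346)
After 6 (thin lens f=30): x=-5865/208 (≈-28.1971) theta=127/416 (≈0.3053)
After 7 (propagate distance d=6): x=-1371/52 (≈-26.3654) theta=127/416 (≈0.3053)
After 8 (thin lens f=-54): x=-1371/52 (≈-26.3654) theta=-685/3744 (≈-0.1830)
After 9 (propagate distance d=47 (to screen)): x=-130907/3744 (≈-34.9645) theta=-685/3744 (≈-0.1830)
|theta_initial|=0.0000 |theta_final|=685/3744 (≈0.1830) -> increased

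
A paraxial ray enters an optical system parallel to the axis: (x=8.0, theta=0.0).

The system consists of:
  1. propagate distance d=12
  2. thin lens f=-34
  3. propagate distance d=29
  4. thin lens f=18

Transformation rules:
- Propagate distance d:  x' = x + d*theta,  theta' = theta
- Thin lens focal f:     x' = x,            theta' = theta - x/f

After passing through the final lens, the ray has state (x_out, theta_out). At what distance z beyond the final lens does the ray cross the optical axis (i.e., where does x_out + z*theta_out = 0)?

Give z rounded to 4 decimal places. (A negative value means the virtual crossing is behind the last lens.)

Answer: 25.2000

Derivation:
Initial: x=8.0000 theta=0.0000
After 1 (propagate distance d=12): x=8.0000 theta=0.0000
After 2 (thin lens f=-34): x=8.0000 theta=4/17 (≈0.2353)
After 3 (propagate distance d=29): x=252/17 (≈14.8235) theta=4/17 (≈0.2353)
After 4 (thin lens f=18): x=252/17 (≈14.8235) theta=-10/17 (≈-0.5882)
z_focus = -x_out/theta_out = -(252/17)/(-10/17) = 25.2000
Rounded to 4 decimal places: z = 25.2000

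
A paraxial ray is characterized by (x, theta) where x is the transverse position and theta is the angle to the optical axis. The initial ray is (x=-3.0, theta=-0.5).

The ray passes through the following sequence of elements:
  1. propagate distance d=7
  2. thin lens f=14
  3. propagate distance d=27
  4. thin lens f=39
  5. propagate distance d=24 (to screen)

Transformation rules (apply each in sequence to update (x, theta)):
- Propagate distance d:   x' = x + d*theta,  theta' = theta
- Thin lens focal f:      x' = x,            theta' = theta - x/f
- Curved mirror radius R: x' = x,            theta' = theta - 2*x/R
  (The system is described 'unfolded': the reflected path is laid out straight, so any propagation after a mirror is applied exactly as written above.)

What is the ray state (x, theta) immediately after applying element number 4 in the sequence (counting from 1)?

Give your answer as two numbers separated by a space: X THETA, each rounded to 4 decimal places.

Answer: -7.4643 0.1557

Derivation:
Initial: x=-3.0000 theta=-0.5000
After 1 (propagate distance d=7): x=-6.5000 theta=-0.5000
After 2 (thin lens f=14): x=-6.5000 theta=-1/28 (≈-0.0357)
After 3 (propagate distance d=27): x=-209/28 (≈-7.4643) theta=-1/28 (≈-0.0357)
After 4 (thin lens f=39): x=-209/28 (≈-7.4643) theta=85/546 (≈0.1557)
Rounded to 4 decimal places: x = -7.4643, theta = 0.1557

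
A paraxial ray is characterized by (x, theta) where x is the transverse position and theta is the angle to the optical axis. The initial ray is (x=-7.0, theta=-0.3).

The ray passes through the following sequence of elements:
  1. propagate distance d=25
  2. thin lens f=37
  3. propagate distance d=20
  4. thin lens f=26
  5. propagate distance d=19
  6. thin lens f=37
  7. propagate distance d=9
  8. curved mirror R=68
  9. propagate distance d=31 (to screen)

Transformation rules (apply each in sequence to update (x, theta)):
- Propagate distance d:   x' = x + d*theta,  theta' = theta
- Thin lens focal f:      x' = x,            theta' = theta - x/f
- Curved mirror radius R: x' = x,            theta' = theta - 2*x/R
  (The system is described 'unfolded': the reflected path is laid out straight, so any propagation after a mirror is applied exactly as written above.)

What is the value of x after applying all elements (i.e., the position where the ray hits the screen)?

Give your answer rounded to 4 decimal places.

Answer: 19.6879

Derivation:
Initial: x=-7.0000 theta=-0.3000
After 1 (propagate distance d=25): x=-14.5000 theta=-0.3000
After 2 (thin lens f=37): x=-14.5000 theta=17/185 (≈0.0919)
After 3 (propagate distance d=20): x=-937/74 (≈-12.6622) theta=17/185 (≈0.0919)
After 4 (thin lens f=26): x=-937/74 (≈-12.6622) theta=5569/9620 (≈0.5789)
After 5 (propagate distance d=19): x=-15999/9620 (≈-1.6631) theta=5569/9620 (≈0.5789)
After 6 (thin lens f=37): x=-15999/9620 (≈-1.6631) theta=55513/88985 (≈0.6238)
After 7 (propagate distance d=9): x=281301/71188 (≈3.9515) theta=55513/88985 (≈0.6238)
After 8 (curved mirror R=68): x=281301/71188 (≈3.9515) theta=6143263/12101960 (≈0.5076)
After 9 (propagate distance d=31 (to screen)): x=18327871/930920 (≈19.6879) theta=6143263/12101960 (≈0.5076)
Rounded to 4 decimal places: x = 19.6879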